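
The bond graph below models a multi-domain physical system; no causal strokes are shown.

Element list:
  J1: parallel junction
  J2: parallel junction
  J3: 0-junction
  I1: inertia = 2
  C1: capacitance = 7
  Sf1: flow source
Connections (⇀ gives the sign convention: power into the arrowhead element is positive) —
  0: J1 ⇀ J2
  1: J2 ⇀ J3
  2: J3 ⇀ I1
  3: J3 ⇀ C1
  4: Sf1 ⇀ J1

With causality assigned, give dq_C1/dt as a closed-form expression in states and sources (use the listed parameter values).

β4 stroke at Sf1  (Sf1: flow source, stroke at near end)
β0 stroke at J1  (J1 needs exactly one e-in)
β1 stroke at J2  (J2: last free bond brings effort in)
β2 stroke at I1  (I1: I, integral causality)
β3 stroke at J3  (only one effort-in slot at J3)

dq_C1/dt = F_Sf1 - p_I1/2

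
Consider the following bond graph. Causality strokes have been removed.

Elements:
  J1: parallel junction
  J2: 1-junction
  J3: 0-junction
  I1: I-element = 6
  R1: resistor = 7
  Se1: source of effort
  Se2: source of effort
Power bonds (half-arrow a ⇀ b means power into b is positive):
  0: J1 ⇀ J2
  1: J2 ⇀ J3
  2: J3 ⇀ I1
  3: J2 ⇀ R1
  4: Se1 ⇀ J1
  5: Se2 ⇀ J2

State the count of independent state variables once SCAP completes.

b4 stroke→J1  (source Se1 imposes e)
b5 stroke→J2  (Se2 (Se) sets effort on bond)
b0 stroke→J2  (J1 effort already set via bond 4)
b2 stroke→I1  (prefer integral on I1)
b1 stroke→J3  (only one effort-in slot at J3)
b3 stroke→J2  (1-jn J2 has f-setter on 1)

1  (I1 all integral)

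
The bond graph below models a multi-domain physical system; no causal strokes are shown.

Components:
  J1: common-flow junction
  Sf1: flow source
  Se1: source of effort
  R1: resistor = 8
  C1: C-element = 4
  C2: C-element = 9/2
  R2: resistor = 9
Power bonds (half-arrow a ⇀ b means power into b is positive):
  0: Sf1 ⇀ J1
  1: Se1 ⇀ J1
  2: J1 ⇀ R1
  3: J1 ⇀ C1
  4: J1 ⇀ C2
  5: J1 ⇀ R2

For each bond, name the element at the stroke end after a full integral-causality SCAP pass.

b0 |Sf1
b1 |J1
b2 |J1
b3 |J1
b4 |J1
b5 |J1

β0 →Sf1  (Sf1 fixes flow; stroke at Sf1)
β1 →J1  (Se1 (Se) sets effort on bond)
β2 →J1  (common-f at J1 fixed by 0)
β3 →J1  (common-f at J1 fixed by 0)
β4 →J1  (J1: bond 0 brought flow, rest push out)
β5 →J1  (J1 flow already set via bond 0)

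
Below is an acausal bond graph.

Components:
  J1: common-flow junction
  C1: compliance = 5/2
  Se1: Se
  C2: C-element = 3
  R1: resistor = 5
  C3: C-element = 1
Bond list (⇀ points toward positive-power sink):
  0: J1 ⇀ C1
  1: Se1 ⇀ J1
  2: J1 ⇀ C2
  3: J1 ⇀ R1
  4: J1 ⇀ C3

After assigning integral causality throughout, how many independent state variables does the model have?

b1 stroke→J1  (Se1 (Se) sets effort on bond)
b0 stroke→J1  (C1 integral (e out))
b2 stroke→J1  (prefer integral on C2)
b4 stroke→J1  (prefer integral on C3)
b3 stroke→R1  (closing 1-jn rule on J1)

3  (C1, C2, C3 all integral)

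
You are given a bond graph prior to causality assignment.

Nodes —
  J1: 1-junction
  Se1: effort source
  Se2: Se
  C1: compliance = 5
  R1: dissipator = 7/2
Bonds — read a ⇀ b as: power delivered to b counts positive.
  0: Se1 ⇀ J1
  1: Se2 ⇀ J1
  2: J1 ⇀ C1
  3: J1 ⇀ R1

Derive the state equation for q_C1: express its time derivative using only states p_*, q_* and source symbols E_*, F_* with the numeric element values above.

dq_C1/dt = 2*E_Se1/7 + 2*E_Se2/7 - 2*q_C1/35

bond 0 |J1  (Se1: effort source, stroke at far end)
bond 1 |J1  (source Se2 imposes e)
bond 2 |J1  (prefer integral on C1)
bond 3 |R1  (J1 needs exactly one f-in)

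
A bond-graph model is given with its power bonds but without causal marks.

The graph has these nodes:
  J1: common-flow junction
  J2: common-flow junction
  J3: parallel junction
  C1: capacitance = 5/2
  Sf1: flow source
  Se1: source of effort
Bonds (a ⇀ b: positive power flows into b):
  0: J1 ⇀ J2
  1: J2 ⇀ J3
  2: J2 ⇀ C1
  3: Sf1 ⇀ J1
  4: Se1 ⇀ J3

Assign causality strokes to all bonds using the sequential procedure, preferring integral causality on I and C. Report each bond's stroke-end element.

b0 stroke→J1
b1 stroke→J2
b2 stroke→J2
b3 stroke→Sf1
b4 stroke→J3

b3 →Sf1  (source Sf1 imposes f)
b4 →J3  (Se1: effort source, stroke at far end)
b0 →J1  (common-f at J1 fixed by 3)
b1 →J2  (1-jn J2 has f-setter on 0)
b2 →J2  (common-f at J2 fixed by 0)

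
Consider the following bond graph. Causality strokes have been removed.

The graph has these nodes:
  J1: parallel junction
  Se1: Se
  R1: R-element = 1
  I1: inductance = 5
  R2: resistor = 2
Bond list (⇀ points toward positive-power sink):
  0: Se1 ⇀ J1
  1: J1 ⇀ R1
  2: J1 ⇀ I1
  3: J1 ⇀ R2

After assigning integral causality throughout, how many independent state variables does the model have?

b0 stroke→J1  (Se1 fixes effort; stroke away)
b1 stroke→R1  (common-e at J1 fixed by 0)
b2 stroke→I1  (J1: bond 0 brought effort, rest push out)
b3 stroke→R2  (J1: bond 0 brought effort, rest push out)

1  (I1 all integral)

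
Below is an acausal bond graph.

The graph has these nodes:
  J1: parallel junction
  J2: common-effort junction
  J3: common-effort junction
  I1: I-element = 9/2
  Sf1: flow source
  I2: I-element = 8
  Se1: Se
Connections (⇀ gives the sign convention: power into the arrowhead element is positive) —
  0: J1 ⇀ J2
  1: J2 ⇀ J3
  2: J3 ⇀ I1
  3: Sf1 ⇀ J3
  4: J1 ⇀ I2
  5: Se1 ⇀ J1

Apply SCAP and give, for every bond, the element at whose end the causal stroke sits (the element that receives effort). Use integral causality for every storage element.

bond 0 →J2
bond 1 →J3
bond 2 →I1
bond 3 →Sf1
bond 4 →I2
bond 5 →J1

β3 stroke at Sf1  (Sf1 (Sf) sets flow on bond)
β5 stroke at J1  (Se1 fixes effort; stroke away)
β0 stroke at J2  (J1: bond 5 brought effort, rest push out)
β4 stroke at I2  (J1: bond 5 brought effort, rest push out)
β1 stroke at J3  (J2 effort already set via bond 0)
β2 stroke at I1  (0-jn J3 has e-setter on 1)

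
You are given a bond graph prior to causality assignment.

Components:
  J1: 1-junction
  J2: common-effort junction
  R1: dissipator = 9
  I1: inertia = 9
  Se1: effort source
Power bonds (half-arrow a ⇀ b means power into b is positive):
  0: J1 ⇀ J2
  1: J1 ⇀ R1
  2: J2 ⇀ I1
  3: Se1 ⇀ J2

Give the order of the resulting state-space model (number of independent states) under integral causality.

1  (I1 all integral)

b3 →J2  (Se1: effort source, stroke at far end)
b0 →J1  (common-e at J2 fixed by 3)
b2 →I1  (J2 effort already set via bond 3)
b1 →R1  (closing 1-jn rule on J1)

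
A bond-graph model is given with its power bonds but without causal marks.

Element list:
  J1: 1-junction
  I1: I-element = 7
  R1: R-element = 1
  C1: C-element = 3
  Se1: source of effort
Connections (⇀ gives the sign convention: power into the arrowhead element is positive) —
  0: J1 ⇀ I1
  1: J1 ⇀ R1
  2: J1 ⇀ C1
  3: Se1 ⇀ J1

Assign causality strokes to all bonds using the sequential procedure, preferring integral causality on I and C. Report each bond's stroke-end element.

b3 stroke→J1  (source Se1 imposes e)
b0 stroke→I1  (prefer integral on I1)
b1 stroke→J1  (common-f at J1 fixed by 0)
b2 stroke→J1  (1-jn J1 has f-setter on 0)

β0 stroke at I1
β1 stroke at J1
β2 stroke at J1
β3 stroke at J1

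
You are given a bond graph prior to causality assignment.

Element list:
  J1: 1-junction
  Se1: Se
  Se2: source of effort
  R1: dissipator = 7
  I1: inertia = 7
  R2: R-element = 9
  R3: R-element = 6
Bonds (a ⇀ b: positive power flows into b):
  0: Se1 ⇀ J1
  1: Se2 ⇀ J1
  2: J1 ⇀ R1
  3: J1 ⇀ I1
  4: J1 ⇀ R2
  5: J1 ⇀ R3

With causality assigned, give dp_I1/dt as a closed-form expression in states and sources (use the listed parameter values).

dp_I1/dt = E_Se1 + E_Se2 - 22*p_I1/7

β0 stroke at J1  (Se1 fixes effort; stroke away)
β1 stroke at J1  (Se2: effort source, stroke at far end)
β3 stroke at I1  (prefer integral on I1)
β2 stroke at J1  (J1 flow already set via bond 3)
β4 stroke at J1  (common-f at J1 fixed by 3)
β5 stroke at J1  (common-f at J1 fixed by 3)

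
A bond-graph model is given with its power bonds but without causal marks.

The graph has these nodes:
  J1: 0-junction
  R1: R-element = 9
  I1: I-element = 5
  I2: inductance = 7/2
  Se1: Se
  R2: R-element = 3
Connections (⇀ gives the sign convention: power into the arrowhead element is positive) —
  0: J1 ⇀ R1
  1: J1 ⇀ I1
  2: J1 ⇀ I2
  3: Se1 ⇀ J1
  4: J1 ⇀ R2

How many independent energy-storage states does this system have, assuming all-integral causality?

β3 stroke→J1  (source Se1 imposes e)
β0 stroke→R1  (common-e at J1 fixed by 3)
β1 stroke→I1  (J1 effort already set via bond 3)
β2 stroke→I2  (J1 effort already set via bond 3)
β4 stroke→R2  (J1: bond 3 brought effort, rest push out)

2  (I1, I2 all integral)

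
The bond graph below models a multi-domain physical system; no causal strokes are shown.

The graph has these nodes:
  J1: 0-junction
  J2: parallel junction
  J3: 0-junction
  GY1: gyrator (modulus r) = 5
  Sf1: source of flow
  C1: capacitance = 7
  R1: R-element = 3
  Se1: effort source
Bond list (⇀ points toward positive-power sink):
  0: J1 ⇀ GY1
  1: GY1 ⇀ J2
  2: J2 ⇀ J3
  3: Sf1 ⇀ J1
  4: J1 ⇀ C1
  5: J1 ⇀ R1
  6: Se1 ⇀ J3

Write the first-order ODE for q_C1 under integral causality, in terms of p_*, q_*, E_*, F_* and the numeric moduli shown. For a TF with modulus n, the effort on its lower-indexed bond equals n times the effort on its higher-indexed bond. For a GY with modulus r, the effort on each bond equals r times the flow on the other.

dq_C1/dt = -E_Se1/5 + F_Sf1 - q_C1/21

bond 3 →Sf1  (source Sf1 imposes f)
bond 6 →J3  (Se1 (Se) sets effort on bond)
bond 2 →J2  (0-jn J3 has e-setter on 6)
bond 1 →GY1  (J2: bond 2 brought effort, rest push out)
bond 0 →GY1  (GY1: gyrator matches bond 1)
bond 4 →J1  (prefer integral on C1)
bond 5 →R1  (J1 effort already set via bond 4)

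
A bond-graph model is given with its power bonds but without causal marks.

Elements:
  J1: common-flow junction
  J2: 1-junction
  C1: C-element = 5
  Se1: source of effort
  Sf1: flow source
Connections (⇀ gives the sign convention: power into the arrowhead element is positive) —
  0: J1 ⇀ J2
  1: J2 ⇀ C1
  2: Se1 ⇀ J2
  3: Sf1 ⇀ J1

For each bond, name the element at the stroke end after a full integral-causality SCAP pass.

bond 0 →J1
bond 1 →J2
bond 2 →J2
bond 3 →Sf1

b2 |J2  (Se1 (Se) sets effort on bond)
b3 |Sf1  (Sf1 (Sf) sets flow on bond)
b0 |J1  (1-jn J1 has f-setter on 3)
b1 |J2  (common-f at J2 fixed by 0)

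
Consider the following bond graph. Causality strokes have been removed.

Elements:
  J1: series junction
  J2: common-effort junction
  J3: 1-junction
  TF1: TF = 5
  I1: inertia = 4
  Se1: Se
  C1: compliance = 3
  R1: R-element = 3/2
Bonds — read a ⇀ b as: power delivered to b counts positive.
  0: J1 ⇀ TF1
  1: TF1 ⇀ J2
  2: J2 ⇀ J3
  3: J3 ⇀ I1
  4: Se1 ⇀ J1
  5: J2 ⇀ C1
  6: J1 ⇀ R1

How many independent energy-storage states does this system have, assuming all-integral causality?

2  (C1, I1 all integral)

β4 →J1  (Se1 (Se) sets effort on bond)
β3 →I1  (prefer integral on I1)
β2 →J3  (J3: bond 3 brought flow, rest push out)
β5 →J2  (C1 integral (e out))
β1 →TF1  (common-e at J2 fixed by 5)
β0 →J1  (TF1: transformer flips bond 1)
β6 →R1  (only one flow-in slot at J1)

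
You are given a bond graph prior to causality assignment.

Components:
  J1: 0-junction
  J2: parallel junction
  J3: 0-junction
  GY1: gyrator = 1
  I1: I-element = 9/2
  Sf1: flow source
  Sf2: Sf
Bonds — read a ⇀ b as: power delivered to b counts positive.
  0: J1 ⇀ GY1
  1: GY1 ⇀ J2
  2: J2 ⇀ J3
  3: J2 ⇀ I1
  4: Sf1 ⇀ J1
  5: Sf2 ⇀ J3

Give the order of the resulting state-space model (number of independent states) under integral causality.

#4 stroke→Sf1  (source Sf1 imposes f)
#5 stroke→Sf2  (Sf2 (Sf) sets flow on bond)
#0 stroke→J1  (J1: last free bond brings effort in)
#2 stroke→J3  (J3: last free bond brings effort in)
#1 stroke→J2  (GY GY1: same side as bond 0)
#3 stroke→I1  (J2 effort already set via bond 1)

1  (I1 all integral)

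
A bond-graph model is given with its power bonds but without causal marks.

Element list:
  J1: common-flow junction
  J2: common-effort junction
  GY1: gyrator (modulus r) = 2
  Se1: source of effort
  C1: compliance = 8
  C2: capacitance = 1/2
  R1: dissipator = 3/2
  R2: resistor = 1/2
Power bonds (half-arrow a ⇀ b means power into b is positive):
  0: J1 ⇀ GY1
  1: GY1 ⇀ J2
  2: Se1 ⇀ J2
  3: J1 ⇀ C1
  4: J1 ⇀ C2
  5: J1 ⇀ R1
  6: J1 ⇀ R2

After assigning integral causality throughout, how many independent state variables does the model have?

2  (C1, C2 all integral)

b2 →J2  (source Se1 imposes e)
b1 →GY1  (common-e at J2 fixed by 2)
b0 →GY1  (GY1 both-in/both-out from 1)
b3 →J1  (J1 flow already set via bond 0)
b4 →J1  (J1: bond 0 brought flow, rest push out)
b5 →J1  (1-jn J1 has f-setter on 0)
b6 →J1  (common-f at J1 fixed by 0)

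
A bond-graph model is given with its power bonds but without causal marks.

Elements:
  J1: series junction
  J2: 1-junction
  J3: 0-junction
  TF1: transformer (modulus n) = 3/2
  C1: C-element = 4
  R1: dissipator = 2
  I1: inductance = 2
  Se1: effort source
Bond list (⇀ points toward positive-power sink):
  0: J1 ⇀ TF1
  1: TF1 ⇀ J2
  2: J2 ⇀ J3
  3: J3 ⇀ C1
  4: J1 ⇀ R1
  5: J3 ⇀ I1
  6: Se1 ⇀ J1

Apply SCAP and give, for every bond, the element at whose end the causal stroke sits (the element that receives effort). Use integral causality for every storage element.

#0 stroke at J1
#1 stroke at TF1
#2 stroke at J2
#3 stroke at J3
#4 stroke at R1
#5 stroke at I1
#6 stroke at J1

bond 6 →J1  (Se1 (Se) sets effort on bond)
bond 3 →J3  (C1 outputs effort q/C1)
bond 2 →J2  (J3: bond 3 brought effort, rest push out)
bond 5 →I1  (common-e at J3 fixed by 3)
bond 1 →TF1  (J2: last free bond brings flow in)
bond 0 →J1  (TF TF1: opposite of bond 1)
bond 4 →R1  (J1: last free bond brings flow in)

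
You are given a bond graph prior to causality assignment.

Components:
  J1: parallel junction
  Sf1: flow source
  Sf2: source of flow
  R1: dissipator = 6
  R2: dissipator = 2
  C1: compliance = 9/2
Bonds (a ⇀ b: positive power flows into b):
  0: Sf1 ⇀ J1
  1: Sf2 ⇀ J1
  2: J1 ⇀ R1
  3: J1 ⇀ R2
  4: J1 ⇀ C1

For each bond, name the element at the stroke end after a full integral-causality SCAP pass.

b0 →Sf1  (source Sf1 imposes f)
b1 →Sf2  (Sf2: flow source, stroke at near end)
b4 →J1  (C1: C, integral causality)
b2 →R1  (common-e at J1 fixed by 4)
b3 →R2  (common-e at J1 fixed by 4)

#0 →Sf1
#1 →Sf2
#2 →R1
#3 →R2
#4 →J1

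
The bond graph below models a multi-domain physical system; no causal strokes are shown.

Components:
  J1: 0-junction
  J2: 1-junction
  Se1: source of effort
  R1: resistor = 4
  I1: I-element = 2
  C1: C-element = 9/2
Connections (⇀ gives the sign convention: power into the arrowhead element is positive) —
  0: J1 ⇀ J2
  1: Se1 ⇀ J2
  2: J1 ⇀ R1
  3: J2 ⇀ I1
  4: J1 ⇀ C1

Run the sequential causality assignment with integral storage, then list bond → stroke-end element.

b0 |J2
b1 |J2
b2 |R1
b3 |I1
b4 |J1

#1 |J2  (Se1 (Se) sets effort on bond)
#3 |I1  (prefer integral on I1)
#0 |J2  (J2: bond 3 brought flow, rest push out)
#4 |J1  (C1: C, integral causality)
#2 |R1  (J1: bond 4 brought effort, rest push out)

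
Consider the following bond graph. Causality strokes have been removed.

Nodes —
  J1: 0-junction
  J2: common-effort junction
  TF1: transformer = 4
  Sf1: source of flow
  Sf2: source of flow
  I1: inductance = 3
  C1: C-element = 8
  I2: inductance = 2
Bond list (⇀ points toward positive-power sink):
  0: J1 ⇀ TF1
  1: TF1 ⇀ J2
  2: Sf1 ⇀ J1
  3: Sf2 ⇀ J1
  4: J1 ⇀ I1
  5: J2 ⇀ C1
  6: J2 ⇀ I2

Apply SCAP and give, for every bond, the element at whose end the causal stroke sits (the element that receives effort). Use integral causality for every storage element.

b2 |Sf1  (Sf1 (Sf) sets flow on bond)
b3 |Sf2  (source Sf2 imposes f)
b4 |I1  (I1: I, integral causality)
b0 |J1  (only one effort-in slot at J1)
b1 |TF1  (TF TF1: opposite of bond 0)
b5 |J2  (C1 integral (e out))
b6 |I2  (J2: bond 5 brought effort, rest push out)

bond 0 →J1
bond 1 →TF1
bond 2 →Sf1
bond 3 →Sf2
bond 4 →I1
bond 5 →J2
bond 6 →I2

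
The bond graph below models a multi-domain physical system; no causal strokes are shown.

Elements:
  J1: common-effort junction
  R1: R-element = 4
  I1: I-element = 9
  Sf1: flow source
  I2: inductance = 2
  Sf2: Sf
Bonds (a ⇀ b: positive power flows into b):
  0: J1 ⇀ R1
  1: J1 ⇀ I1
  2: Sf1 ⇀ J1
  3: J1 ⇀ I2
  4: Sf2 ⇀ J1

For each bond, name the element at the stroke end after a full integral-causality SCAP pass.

β0 stroke at J1
β1 stroke at I1
β2 stroke at Sf1
β3 stroke at I2
β4 stroke at Sf2

b2 →Sf1  (Sf1 fixes flow; stroke at Sf1)
b4 →Sf2  (Sf2 (Sf) sets flow on bond)
b1 →I1  (I1 outputs flow p/I1)
b3 →I2  (I2 outputs flow p/I2)
b0 →J1  (J1 needs exactly one e-in)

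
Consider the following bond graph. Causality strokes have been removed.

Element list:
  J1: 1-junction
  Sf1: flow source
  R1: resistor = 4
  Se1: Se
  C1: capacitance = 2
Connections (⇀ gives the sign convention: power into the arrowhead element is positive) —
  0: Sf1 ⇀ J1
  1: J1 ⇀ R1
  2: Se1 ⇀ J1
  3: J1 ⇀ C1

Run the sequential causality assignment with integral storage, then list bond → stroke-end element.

β0 stroke→Sf1
β1 stroke→J1
β2 stroke→J1
β3 stroke→J1

b0 |Sf1  (Sf1: flow source, stroke at near end)
b2 |J1  (Se1 (Se) sets effort on bond)
b1 |J1  (common-f at J1 fixed by 0)
b3 |J1  (J1: bond 0 brought flow, rest push out)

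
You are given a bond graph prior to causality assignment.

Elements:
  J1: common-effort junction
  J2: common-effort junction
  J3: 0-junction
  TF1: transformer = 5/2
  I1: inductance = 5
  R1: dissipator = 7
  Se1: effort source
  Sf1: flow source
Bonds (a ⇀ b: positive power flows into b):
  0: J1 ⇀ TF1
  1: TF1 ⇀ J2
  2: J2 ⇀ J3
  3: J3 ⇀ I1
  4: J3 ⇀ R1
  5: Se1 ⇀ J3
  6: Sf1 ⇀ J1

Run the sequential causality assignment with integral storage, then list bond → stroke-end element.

bond 5 |J3  (Se1 fixes effort; stroke away)
bond 6 |Sf1  (Sf1 fixes flow; stroke at Sf1)
bond 0 |J1  (only one effort-in slot at J1)
bond 2 |J2  (J3: bond 5 brought effort, rest push out)
bond 3 |I1  (0-jn J3 has e-setter on 5)
bond 4 |R1  (J3: bond 5 brought effort, rest push out)
bond 1 |TF1  (TF1: transformer flips bond 0)

bond 0 stroke→J1
bond 1 stroke→TF1
bond 2 stroke→J2
bond 3 stroke→I1
bond 4 stroke→R1
bond 5 stroke→J3
bond 6 stroke→Sf1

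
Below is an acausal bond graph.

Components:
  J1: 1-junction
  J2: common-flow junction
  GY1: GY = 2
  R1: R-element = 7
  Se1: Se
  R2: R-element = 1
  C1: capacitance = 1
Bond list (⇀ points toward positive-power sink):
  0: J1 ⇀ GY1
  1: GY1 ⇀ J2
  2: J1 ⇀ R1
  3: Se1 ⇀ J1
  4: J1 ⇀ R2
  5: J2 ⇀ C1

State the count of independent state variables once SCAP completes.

1  (C1 all integral)

#3 stroke→J1  (source Se1 imposes e)
#5 stroke→J2  (prefer integral on C1)
#1 stroke→GY1  (J2: last free bond brings flow in)
#0 stroke→GY1  (GY GY1: same side as bond 1)
#2 stroke→J1  (1-jn J1 has f-setter on 0)
#4 stroke→J1  (J1: bond 0 brought flow, rest push out)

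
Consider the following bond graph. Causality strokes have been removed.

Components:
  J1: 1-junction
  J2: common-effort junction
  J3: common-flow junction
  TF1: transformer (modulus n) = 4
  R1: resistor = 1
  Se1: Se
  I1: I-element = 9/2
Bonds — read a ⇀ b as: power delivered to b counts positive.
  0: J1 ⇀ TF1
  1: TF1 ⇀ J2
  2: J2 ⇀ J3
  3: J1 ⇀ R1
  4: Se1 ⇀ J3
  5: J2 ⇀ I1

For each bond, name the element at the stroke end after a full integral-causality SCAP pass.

#0 →J1
#1 →TF1
#2 →J2
#3 →R1
#4 →J3
#5 →I1

#4 stroke at J3  (Se1 (Se) sets effort on bond)
#2 stroke at J2  (closing 1-jn rule on J3)
#1 stroke at TF1  (0-jn J2 has e-setter on 2)
#5 stroke at I1  (J2 effort already set via bond 2)
#0 stroke at J1  (TF1: transformer flips bond 1)
#3 stroke at R1  (only one flow-in slot at J1)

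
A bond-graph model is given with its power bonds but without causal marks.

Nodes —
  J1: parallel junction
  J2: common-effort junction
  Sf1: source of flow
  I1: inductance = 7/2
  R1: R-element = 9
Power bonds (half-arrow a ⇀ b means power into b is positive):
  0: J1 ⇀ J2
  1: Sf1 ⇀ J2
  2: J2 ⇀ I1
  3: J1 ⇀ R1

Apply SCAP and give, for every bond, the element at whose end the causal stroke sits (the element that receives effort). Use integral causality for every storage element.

β0 |J2
β1 |Sf1
β2 |I1
β3 |J1

bond 1 stroke→Sf1  (Sf1: flow source, stroke at near end)
bond 2 stroke→I1  (I1 outputs flow p/I1)
bond 0 stroke→J2  (only one effort-in slot at J2)
bond 3 stroke→J1  (J1: last free bond brings effort in)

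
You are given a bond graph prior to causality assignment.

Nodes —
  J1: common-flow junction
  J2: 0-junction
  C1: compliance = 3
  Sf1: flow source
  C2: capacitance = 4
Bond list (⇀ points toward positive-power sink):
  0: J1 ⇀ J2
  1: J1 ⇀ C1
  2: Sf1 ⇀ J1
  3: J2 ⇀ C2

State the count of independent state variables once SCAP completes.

2  (C1, C2 all integral)

β2 →Sf1  (source Sf1 imposes f)
β0 →J1  (J1: bond 2 brought flow, rest push out)
β1 →J1  (J1 flow already set via bond 2)
β3 →J2  (J2: last free bond brings effort in)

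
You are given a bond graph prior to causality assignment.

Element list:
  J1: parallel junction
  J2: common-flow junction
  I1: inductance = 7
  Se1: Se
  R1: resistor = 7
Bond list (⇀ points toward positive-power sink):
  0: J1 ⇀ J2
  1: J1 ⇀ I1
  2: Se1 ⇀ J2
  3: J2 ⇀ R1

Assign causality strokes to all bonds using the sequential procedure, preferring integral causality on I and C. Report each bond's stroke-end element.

β2 |J2  (Se1 fixes effort; stroke away)
β1 |I1  (I1 integral (f out))
β0 |J1  (J1: last free bond brings effort in)
β3 |J2  (J2: bond 0 brought flow, rest push out)

b0 →J1
b1 →I1
b2 →J2
b3 →J2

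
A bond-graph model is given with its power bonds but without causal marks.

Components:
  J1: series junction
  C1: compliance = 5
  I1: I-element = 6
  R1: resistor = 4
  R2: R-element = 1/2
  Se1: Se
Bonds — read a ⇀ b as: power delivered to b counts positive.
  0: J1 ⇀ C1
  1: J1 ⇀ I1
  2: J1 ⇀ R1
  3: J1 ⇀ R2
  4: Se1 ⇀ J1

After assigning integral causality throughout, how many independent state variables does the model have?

2  (C1, I1 all integral)

b4 stroke→J1  (Se1: effort source, stroke at far end)
b0 stroke→J1  (C1 integral (e out))
b1 stroke→I1  (I1 outputs flow p/I1)
b2 stroke→J1  (1-jn J1 has f-setter on 1)
b3 stroke→J1  (J1: bond 1 brought flow, rest push out)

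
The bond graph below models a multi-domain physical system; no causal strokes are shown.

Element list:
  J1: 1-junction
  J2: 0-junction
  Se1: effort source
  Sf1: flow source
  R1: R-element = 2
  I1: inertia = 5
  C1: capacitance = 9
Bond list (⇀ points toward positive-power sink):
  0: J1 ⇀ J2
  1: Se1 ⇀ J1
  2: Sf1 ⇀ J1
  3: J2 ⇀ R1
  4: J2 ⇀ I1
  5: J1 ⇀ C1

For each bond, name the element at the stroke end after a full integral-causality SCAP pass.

β0 stroke at J1
β1 stroke at J1
β2 stroke at Sf1
β3 stroke at J2
β4 stroke at I1
β5 stroke at J1

β1 |J1  (source Se1 imposes e)
β2 |Sf1  (Sf1 fixes flow; stroke at Sf1)
β0 |J1  (common-f at J1 fixed by 2)
β5 |J1  (J1 flow already set via bond 2)
β4 |I1  (I1 outputs flow p/I1)
β3 |J2  (J2 needs exactly one e-in)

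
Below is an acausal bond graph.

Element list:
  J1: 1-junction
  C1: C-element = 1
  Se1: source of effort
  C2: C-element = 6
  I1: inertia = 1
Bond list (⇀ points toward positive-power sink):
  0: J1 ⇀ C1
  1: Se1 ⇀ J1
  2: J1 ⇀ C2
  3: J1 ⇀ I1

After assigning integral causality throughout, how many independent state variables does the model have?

3  (C1, C2, I1 all integral)

b1 stroke at J1  (Se1 fixes effort; stroke away)
b0 stroke at J1  (C1: C, integral causality)
b2 stroke at J1  (C2 outputs effort q/C2)
b3 stroke at I1  (closing 1-jn rule on J1)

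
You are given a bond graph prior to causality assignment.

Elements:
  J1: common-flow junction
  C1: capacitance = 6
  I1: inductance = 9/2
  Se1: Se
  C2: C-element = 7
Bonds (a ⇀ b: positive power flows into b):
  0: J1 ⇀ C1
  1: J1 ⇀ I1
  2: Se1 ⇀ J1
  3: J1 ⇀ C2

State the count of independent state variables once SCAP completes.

β2 stroke→J1  (Se1 (Se) sets effort on bond)
β0 stroke→J1  (prefer integral on C1)
β1 stroke→I1  (prefer integral on I1)
β3 stroke→J1  (1-jn J1 has f-setter on 1)

3  (C1, C2, I1 all integral)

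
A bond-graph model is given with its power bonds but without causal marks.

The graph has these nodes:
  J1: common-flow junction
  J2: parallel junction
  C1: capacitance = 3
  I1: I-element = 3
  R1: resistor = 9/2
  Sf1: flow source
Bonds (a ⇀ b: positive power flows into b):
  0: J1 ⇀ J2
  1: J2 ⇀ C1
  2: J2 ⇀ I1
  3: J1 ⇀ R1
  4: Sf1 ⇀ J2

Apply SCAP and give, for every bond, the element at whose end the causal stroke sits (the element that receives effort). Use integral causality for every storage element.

β4 stroke→Sf1  (source Sf1 imposes f)
β1 stroke→J2  (C1: C, integral causality)
β0 stroke→J1  (common-e at J2 fixed by 1)
β2 stroke→I1  (J2: bond 1 brought effort, rest push out)
β3 stroke→R1  (only one flow-in slot at J1)

β0 stroke→J1
β1 stroke→J2
β2 stroke→I1
β3 stroke→R1
β4 stroke→Sf1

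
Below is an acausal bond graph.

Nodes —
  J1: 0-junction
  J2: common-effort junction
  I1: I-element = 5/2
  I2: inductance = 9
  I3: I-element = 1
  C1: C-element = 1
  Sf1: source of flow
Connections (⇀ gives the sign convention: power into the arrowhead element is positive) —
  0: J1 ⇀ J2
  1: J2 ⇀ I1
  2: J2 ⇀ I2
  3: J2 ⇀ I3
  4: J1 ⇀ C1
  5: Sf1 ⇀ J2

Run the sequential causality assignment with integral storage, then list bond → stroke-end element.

b0 stroke→J2
b1 stroke→I1
b2 stroke→I2
b3 stroke→I3
b4 stroke→J1
b5 stroke→Sf1

#5 |Sf1  (Sf1 fixes flow; stroke at Sf1)
#1 |I1  (prefer integral on I1)
#2 |I2  (I2: I, integral causality)
#3 |I3  (I3: I, integral causality)
#0 |J2  (J2: last free bond brings effort in)
#4 |J1  (J1: last free bond brings effort in)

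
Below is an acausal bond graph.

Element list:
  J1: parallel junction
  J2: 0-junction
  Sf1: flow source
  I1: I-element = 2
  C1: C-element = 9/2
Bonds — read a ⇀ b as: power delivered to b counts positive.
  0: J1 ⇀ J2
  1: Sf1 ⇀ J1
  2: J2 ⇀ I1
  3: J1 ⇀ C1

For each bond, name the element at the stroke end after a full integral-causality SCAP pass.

b0 |J2
b1 |Sf1
b2 |I1
b3 |J1

b1 →Sf1  (source Sf1 imposes f)
b2 →I1  (I1 integral (f out))
b0 →J2  (J2 needs exactly one e-in)
b3 →J1  (J1: last free bond brings effort in)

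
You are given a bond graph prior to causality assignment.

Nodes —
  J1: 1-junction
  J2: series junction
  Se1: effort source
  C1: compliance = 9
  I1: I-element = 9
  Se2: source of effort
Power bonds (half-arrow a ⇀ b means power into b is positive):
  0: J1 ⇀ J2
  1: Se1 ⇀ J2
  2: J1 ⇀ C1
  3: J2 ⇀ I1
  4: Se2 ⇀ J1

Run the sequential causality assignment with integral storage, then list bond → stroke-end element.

#1 stroke→J2  (Se1: effort source, stroke at far end)
#4 stroke→J1  (Se2 (Se) sets effort on bond)
#2 stroke→J1  (C1: C, integral causality)
#0 stroke→J2  (J1 needs exactly one f-in)
#3 stroke→I1  (J2: last free bond brings flow in)

b0 |J2
b1 |J2
b2 |J1
b3 |I1
b4 |J1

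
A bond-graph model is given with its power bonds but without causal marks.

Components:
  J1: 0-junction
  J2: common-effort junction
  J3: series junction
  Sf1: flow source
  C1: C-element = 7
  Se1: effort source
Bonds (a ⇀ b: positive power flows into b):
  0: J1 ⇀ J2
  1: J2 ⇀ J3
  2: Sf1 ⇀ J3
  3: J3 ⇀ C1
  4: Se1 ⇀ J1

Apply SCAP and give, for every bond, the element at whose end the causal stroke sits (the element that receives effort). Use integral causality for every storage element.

bond 2 stroke at Sf1  (Sf1 (Sf) sets flow on bond)
bond 4 stroke at J1  (Se1 (Se) sets effort on bond)
bond 0 stroke at J2  (J1: bond 4 brought effort, rest push out)
bond 1 stroke at J3  (0-jn J2 has e-setter on 0)
bond 3 stroke at J3  (J3: bond 2 brought flow, rest push out)

#0 stroke at J2
#1 stroke at J3
#2 stroke at Sf1
#3 stroke at J3
#4 stroke at J1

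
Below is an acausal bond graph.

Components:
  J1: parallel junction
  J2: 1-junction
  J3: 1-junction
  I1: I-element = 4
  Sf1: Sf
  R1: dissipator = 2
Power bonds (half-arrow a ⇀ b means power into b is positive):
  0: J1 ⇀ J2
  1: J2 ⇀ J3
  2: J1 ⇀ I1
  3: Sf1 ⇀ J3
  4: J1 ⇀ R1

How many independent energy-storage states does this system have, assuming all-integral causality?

β3 →Sf1  (Sf1 (Sf) sets flow on bond)
β1 →J3  (common-f at J3 fixed by 3)
β0 →J2  (1-jn J2 has f-setter on 1)
β2 →I1  (prefer integral on I1)
β4 →J1  (only one effort-in slot at J1)

1  (I1 all integral)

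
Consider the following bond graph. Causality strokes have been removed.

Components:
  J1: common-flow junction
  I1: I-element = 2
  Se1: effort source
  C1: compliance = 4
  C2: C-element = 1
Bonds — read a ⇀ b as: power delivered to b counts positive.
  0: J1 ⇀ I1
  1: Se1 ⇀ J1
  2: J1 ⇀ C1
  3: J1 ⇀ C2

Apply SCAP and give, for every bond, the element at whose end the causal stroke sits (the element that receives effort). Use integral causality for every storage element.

b0 stroke→I1
b1 stroke→J1
b2 stroke→J1
b3 stroke→J1

bond 1 stroke at J1  (Se1: effort source, stroke at far end)
bond 0 stroke at I1  (I1 integral (f out))
bond 2 stroke at J1  (1-jn J1 has f-setter on 0)
bond 3 stroke at J1  (J1 flow already set via bond 0)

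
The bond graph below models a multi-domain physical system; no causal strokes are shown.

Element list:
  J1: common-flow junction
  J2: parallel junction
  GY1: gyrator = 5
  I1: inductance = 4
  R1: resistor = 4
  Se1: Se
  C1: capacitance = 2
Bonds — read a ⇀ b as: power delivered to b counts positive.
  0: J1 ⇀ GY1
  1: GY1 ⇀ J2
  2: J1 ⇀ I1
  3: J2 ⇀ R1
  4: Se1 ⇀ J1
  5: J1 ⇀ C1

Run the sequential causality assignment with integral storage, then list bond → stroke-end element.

β4 |J1  (Se1: effort source, stroke at far end)
β2 |I1  (I1 integral (f out))
β0 |J1  (J1: bond 2 brought flow, rest push out)
β5 |J1  (common-f at J1 fixed by 2)
β1 |J2  (GY1: gyrator matches bond 0)
β3 |R1  (J2 effort already set via bond 1)

β0 →J1
β1 →J2
β2 →I1
β3 →R1
β4 →J1
β5 →J1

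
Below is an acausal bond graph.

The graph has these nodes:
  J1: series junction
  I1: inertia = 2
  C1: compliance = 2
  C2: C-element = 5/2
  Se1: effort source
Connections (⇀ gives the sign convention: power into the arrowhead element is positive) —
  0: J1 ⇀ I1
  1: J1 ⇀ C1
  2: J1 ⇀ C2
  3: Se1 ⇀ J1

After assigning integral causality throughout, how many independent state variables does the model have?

3  (C1, C2, I1 all integral)

b3 stroke→J1  (Se1: effort source, stroke at far end)
b0 stroke→I1  (prefer integral on I1)
b1 stroke→J1  (J1: bond 0 brought flow, rest push out)
b2 stroke→J1  (J1: bond 0 brought flow, rest push out)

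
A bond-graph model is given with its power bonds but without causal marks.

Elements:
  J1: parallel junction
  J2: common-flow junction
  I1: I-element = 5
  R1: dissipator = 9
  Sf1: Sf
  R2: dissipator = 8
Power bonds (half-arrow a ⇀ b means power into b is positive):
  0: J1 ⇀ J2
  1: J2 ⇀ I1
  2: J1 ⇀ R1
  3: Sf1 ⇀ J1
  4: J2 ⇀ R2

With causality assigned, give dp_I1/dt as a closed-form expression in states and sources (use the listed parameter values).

b3 →Sf1  (Sf1 fixes flow; stroke at Sf1)
b1 →I1  (I1 outputs flow p/I1)
b0 →J2  (J2 flow already set via bond 1)
b4 →J2  (common-f at J2 fixed by 1)
b2 →J1  (closing 0-jn rule on J1)

dp_I1/dt = 9*F_Sf1 - 17*p_I1/5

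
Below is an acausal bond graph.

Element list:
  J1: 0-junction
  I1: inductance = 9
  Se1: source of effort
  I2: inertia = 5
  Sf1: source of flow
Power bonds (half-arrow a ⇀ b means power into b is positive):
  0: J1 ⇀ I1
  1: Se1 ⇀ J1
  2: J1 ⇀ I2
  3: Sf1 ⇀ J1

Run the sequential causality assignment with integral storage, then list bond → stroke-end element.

#0 |I1
#1 |J1
#2 |I2
#3 |Sf1

b1 stroke at J1  (Se1 fixes effort; stroke away)
b3 stroke at Sf1  (Sf1: flow source, stroke at near end)
b0 stroke at I1  (J1 effort already set via bond 1)
b2 stroke at I2  (J1 effort already set via bond 1)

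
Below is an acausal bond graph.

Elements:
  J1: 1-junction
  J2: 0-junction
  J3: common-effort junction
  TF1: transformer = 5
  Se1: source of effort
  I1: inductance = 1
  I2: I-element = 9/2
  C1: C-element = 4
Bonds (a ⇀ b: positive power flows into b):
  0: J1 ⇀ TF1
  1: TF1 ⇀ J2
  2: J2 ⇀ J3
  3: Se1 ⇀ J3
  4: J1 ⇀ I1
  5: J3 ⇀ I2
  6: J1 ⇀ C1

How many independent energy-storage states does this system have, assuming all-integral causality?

bond 3 →J3  (source Se1 imposes e)
bond 2 →J2  (common-e at J3 fixed by 3)
bond 5 →I2  (J3: bond 3 brought effort, rest push out)
bond 1 →TF1  (J2 effort already set via bond 2)
bond 0 →J1  (TF1: transformer flips bond 1)
bond 4 →I1  (I1 integral (f out))
bond 6 →J1  (common-f at J1 fixed by 4)

3  (C1, I1, I2 all integral)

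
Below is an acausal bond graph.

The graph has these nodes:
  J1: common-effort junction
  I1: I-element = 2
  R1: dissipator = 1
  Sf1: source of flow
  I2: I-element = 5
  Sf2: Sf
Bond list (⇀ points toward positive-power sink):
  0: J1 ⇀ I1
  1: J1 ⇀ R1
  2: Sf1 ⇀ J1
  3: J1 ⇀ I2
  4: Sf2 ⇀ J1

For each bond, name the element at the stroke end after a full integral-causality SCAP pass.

β2 stroke→Sf1  (source Sf1 imposes f)
β4 stroke→Sf2  (Sf2: flow source, stroke at near end)
β0 stroke→I1  (I1 integral (f out))
β3 stroke→I2  (I2: I, integral causality)
β1 stroke→J1  (J1 needs exactly one e-in)

bond 0 →I1
bond 1 →J1
bond 2 →Sf1
bond 3 →I2
bond 4 →Sf2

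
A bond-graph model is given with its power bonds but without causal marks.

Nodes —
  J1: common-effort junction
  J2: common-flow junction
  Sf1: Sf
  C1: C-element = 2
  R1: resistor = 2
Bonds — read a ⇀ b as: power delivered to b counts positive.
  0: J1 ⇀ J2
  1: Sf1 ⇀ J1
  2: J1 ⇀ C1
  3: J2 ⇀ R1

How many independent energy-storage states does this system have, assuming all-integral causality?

β1 |Sf1  (source Sf1 imposes f)
β2 |J1  (prefer integral on C1)
β0 |J2  (J1 effort already set via bond 2)
β3 |R1  (J2 needs exactly one f-in)

1  (C1 all integral)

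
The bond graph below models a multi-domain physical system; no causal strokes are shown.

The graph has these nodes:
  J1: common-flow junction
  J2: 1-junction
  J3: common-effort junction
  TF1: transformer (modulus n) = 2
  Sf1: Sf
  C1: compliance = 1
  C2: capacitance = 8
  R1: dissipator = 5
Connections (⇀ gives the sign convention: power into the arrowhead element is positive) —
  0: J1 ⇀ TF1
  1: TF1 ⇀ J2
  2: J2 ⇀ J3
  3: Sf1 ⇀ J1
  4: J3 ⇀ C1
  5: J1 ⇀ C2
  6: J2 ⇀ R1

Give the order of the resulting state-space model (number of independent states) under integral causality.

bond 3 →Sf1  (source Sf1 imposes f)
bond 0 →J1  (J1: bond 3 brought flow, rest push out)
bond 5 →J1  (common-f at J1 fixed by 3)
bond 1 →TF1  (through TF1, causality passes straight; one stroke at TF1)
bond 2 →J2  (J2: bond 1 brought flow, rest push out)
bond 6 →J2  (1-jn J2 has f-setter on 1)
bond 4 →J3  (J3: last free bond brings effort in)

2  (C1, C2 all integral)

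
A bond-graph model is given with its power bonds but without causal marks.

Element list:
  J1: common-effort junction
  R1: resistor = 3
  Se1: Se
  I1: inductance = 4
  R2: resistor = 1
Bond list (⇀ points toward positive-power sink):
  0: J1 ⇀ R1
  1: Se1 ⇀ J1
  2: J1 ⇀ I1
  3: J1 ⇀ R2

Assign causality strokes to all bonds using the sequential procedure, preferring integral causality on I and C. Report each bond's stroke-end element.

b0 |R1
b1 |J1
b2 |I1
b3 |R2

b1 →J1  (Se1: effort source, stroke at far end)
b0 →R1  (common-e at J1 fixed by 1)
b2 →I1  (common-e at J1 fixed by 1)
b3 →R2  (J1 effort already set via bond 1)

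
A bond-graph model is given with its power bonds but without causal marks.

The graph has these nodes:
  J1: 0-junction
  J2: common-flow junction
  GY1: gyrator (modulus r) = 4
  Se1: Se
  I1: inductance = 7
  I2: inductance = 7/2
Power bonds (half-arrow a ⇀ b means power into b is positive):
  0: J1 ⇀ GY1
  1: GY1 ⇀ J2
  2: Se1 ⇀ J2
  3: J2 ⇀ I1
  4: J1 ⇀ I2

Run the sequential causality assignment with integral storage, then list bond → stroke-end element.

β2 |J2  (Se1 (Se) sets effort on bond)
β3 |I1  (I1: I, integral causality)
β1 |J2  (1-jn J2 has f-setter on 3)
β0 |J1  (GY1 both-in/both-out from 1)
β4 |I2  (0-jn J1 has e-setter on 0)

β0 stroke at J1
β1 stroke at J2
β2 stroke at J2
β3 stroke at I1
β4 stroke at I2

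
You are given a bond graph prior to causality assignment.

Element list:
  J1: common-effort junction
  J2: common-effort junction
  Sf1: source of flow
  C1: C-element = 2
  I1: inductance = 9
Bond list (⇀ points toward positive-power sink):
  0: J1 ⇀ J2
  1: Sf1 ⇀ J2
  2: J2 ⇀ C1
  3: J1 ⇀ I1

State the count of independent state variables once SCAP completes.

bond 1 stroke→Sf1  (source Sf1 imposes f)
bond 2 stroke→J2  (C1 outputs effort q/C1)
bond 0 stroke→J1  (0-jn J2 has e-setter on 2)
bond 3 stroke→I1  (0-jn J1 has e-setter on 0)

2  (C1, I1 all integral)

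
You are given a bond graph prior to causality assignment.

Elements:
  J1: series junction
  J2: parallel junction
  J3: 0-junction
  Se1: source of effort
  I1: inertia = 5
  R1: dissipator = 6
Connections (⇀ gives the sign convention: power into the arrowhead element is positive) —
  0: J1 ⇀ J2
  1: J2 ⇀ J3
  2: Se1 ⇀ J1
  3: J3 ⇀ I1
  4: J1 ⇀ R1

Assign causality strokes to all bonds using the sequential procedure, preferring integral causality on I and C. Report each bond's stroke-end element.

#0 stroke→J2
#1 stroke→J3
#2 stroke→J1
#3 stroke→I1
#4 stroke→J1

β2 stroke→J1  (Se1 fixes effort; stroke away)
β3 stroke→I1  (I1 integral (f out))
β1 stroke→J3  (J3 needs exactly one e-in)
β0 stroke→J2  (closing 0-jn rule on J2)
β4 stroke→J1  (common-f at J1 fixed by 0)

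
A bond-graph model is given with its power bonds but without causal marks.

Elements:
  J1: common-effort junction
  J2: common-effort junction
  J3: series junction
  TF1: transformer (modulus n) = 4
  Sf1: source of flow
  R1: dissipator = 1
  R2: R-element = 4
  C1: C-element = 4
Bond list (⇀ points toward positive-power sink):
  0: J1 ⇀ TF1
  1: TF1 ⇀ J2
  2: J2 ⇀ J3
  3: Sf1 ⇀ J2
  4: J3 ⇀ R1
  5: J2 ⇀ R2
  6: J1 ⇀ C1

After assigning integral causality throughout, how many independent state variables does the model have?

β3 |Sf1  (Sf1 fixes flow; stroke at Sf1)
β6 |J1  (prefer integral on C1)
β0 |TF1  (common-e at J1 fixed by 6)
β1 |J2  (TF1 one-in-one-out from 0)
β2 |J3  (J2 effort already set via bond 1)
β5 |R2  (J2: bond 1 brought effort, rest push out)
β4 |R1  (only one flow-in slot at J3)

1  (C1 all integral)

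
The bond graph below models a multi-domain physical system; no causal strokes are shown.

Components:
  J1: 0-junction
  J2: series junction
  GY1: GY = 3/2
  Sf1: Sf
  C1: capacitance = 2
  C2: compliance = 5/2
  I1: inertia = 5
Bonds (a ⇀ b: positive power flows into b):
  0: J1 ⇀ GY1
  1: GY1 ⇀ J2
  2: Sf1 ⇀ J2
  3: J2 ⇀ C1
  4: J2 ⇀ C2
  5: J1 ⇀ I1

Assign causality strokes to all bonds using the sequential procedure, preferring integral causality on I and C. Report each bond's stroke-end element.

bond 0 stroke at J1
bond 1 stroke at J2
bond 2 stroke at Sf1
bond 3 stroke at J2
bond 4 stroke at J2
bond 5 stroke at I1

#2 stroke at Sf1  (Sf1: flow source, stroke at near end)
#1 stroke at J2  (1-jn J2 has f-setter on 2)
#3 stroke at J2  (common-f at J2 fixed by 2)
#4 stroke at J2  (J2: bond 2 brought flow, rest push out)
#0 stroke at J1  (GY GY1: same side as bond 1)
#5 stroke at I1  (J1: bond 0 brought effort, rest push out)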